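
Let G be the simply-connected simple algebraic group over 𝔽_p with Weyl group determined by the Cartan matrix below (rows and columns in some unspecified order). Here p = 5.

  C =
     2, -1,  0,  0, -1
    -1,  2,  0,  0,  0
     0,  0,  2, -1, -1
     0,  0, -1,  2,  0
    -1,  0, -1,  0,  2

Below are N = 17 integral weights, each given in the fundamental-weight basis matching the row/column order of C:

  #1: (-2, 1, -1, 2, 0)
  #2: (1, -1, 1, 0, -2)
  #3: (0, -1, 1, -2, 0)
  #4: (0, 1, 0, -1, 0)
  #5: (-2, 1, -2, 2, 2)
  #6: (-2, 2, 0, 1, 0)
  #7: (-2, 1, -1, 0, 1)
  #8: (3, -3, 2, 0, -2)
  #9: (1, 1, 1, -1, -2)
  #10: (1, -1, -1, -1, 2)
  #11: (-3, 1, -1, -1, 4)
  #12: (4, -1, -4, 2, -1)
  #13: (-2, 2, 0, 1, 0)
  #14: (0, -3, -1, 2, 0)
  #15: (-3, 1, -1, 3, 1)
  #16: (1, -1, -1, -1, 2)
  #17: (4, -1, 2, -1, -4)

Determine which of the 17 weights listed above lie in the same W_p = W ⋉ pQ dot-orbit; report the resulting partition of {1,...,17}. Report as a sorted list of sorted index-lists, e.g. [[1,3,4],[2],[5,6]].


Dynkin diagram of C (from the 8 off-diagonal −1 entries): A_5.

W_5-reps of the 17 weights in Ā_5 (same 5-coord order as C):

    λ_1+ρ ↦ (1, 1, 0, 3, 0)
    λ_2+ρ ↦ (1, 0, 1, 1, 1)
    λ_3+ρ ↦ (1, 0, 1, 1, 1)
    λ_4+ρ ↦ (1, 2, 1, 0, 1)
    λ_5+ρ ↦ (1, 0, 1, 1, 1)
    λ_6+ρ ↦ (1, 1, 1, 1, 0)
    λ_7+ρ ↦ (1, 1, 0, 1, 1)
    λ_8+ρ ↦ (1, 0, 1, 1, 1)
    λ_9+ρ ↦ (1, 2, 1, 0, 1)
    λ_10+ρ ↦ (2, 0, 0, 0, 3)
    λ_11+ρ ↦ (2, 0, 0, 0, 3)
    λ_12+ρ ↦ (2, 0, 0, 0, 3)
    λ_13+ρ ↦ (1, 1, 1, 1, 0)
    λ_14+ρ ↦ (1, 1, 0, 3, 0)
    λ_15+ρ ↦ (1, 1, 0, 3, 0)
    λ_16+ρ ↦ (2, 0, 0, 0, 3)
    λ_17+ρ ↦ (2, 0, 0, 0, 3)

Linkage partition of the 17 weights (6 classes, p=5):

[[1, 14, 15], [2, 3, 5, 8], [4, 9], [6, 13], [7], [10, 11, 12, 16, 17]]


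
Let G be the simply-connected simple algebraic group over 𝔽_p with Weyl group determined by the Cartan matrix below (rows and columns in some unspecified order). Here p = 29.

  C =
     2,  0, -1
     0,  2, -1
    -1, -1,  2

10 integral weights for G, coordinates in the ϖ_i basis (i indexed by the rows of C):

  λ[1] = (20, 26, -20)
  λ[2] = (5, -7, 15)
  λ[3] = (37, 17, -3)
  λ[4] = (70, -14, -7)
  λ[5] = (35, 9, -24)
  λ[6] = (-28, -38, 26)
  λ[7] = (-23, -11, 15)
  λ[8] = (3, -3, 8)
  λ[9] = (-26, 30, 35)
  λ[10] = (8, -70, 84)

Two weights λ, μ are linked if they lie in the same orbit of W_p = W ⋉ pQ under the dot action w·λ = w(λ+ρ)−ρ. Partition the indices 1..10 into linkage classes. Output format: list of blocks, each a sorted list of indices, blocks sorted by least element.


C ↔ A_3 under row/col permutation; |W(A_3)| = 24.

Ā_29 reps of the 10 weights (A_3, coords as presented):

  1: (2, 8, 19);  2: (6, 6, 10);  3: (4, 2, 7);  4: (6, 6, 10);  5: (6, 6, 10);  6: (2, 8, 19);  7: (6, 6, 10);  8: (4, 2, 7);  9: (4, 2, 7);  10: (4, 2, 7)

Linkage partition of the 10 weights (3 classes, p=29):

[[1, 6], [2, 4, 5, 7], [3, 8, 9, 10]]


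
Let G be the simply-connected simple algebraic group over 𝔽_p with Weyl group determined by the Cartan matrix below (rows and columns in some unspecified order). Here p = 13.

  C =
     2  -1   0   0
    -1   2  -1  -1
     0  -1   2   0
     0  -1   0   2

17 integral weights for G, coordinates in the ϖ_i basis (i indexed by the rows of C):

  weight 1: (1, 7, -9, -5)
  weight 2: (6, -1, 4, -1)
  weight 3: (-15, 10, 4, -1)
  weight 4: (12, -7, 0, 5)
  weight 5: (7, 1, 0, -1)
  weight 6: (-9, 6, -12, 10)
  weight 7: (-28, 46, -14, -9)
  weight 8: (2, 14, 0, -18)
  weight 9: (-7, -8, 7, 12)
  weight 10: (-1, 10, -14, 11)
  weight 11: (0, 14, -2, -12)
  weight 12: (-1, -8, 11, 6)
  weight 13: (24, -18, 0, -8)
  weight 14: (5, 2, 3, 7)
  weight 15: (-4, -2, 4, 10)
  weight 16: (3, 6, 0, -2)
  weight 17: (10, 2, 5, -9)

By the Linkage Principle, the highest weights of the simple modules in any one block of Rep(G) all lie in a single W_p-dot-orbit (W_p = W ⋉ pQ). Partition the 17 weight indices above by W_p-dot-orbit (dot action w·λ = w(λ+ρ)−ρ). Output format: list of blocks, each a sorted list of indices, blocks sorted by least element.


D_4 Cartan matrix, 4 simple roots permuted; ρ=(1,1,1,1).

Folding the 17 weights λ_j+ρ into Ā_13 (reps in the given 4-coord order):

  [1] (2, 2, 4, 0) · [2] (7, 0, 5, 0) · [3] (8, 2, 1, 0) · [4] (7, 0, 5, 0) · [5] (8, 2, 1, 0) · [6] (4, 1, 1, 1) · [7] (7, 0, 5, 0) · [8] (1, 1, 1, 7) · [9] (7, 0, 5, 0) · [10] (8, 2, 1, 0) · [11] (1, 1, 1, 7) · [12] (7, 0, 5, 0) · [13] (1, 1, 1, 7) · [14] (2, 2, 4, 0) · [15] (1, 1, 1, 7) · [16] (4, 1, 1, 1) · [17] (4, 1, 1, 1)

Grouping the 17 weights by Ā_13-representative: 5 linkage classes.

[[1, 14], [2, 4, 7, 9, 12], [3, 5, 10], [6, 16, 17], [8, 11, 13, 15]]


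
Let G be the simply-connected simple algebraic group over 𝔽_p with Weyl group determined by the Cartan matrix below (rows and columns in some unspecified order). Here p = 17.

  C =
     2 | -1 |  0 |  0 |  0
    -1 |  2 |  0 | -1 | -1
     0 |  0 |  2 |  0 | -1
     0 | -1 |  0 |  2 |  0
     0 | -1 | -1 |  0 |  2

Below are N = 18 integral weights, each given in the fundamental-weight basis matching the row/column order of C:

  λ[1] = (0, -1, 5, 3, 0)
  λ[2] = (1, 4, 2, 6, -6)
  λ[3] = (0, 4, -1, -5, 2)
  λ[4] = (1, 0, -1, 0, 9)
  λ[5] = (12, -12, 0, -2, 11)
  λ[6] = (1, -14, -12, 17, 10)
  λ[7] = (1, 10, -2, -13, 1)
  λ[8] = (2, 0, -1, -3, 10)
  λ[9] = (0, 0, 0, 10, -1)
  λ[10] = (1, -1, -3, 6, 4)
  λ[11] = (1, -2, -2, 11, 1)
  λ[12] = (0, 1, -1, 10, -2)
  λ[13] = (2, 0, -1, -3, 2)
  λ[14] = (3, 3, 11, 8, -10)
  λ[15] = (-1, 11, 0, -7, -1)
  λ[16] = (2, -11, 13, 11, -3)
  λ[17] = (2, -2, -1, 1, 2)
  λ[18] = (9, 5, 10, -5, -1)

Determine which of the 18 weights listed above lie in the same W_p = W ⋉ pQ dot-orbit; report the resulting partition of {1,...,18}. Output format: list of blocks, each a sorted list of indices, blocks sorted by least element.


Dynkin diagram of C (from the 8 off-diagonal −1 entries): D_5.

Each λ_j+ρ reduced to Ā_17; 5-tuples below use C's row order:

  1: (1, 0, 6, 4, 1)
  2: (2, 0, 2, 7, 3)
  3: (1, 1, 0, 4, 3)
  4: (2, 1, 0, 1, 2)
  5: (1, 1, 1, 11, 0)
  6: (0, 4, 1, 6, 1)
  7: (1, 1, 1, 11, 0)
  8: (2, 1, 0, 1, 2)
  9: (1, 1, 1, 11, 0)
  10: (2, 0, 2, 7, 3)
  11: (1, 1, 1, 11, 0)
  12: (1, 1, 1, 11, 0)
  13: (2, 1, 0, 1, 2)
  14: (1, 1, 0, 4, 3)
  15: (0, 4, 1, 6, 1)
  16: (2, 0, 2, 7, 3)
  17: (2, 1, 0, 1, 2)
  18: (0, 4, 1, 6, 1)

Linkage partition of the 18 weights (6 classes, p=17):

[[1], [2, 10, 16], [3, 14], [4, 8, 13, 17], [5, 7, 9, 11, 12], [6, 15, 18]]


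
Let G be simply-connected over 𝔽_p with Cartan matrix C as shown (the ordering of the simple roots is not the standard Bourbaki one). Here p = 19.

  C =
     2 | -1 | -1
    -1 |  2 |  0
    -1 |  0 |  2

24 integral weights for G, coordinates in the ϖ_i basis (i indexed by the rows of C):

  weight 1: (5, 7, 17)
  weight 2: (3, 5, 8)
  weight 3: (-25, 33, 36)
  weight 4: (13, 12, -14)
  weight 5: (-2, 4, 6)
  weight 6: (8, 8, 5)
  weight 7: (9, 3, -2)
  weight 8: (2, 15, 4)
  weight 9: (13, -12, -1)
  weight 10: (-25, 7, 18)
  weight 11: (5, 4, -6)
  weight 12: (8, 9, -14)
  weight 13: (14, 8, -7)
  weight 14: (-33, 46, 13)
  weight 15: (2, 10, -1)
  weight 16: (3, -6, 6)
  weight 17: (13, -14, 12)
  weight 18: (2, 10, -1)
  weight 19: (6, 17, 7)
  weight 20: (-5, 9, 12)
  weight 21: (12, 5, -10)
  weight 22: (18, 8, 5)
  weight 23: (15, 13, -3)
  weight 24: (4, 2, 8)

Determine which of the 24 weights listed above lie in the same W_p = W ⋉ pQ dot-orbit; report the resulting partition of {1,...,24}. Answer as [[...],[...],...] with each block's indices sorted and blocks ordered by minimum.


C ↔ A_3 under row/col permutation; |W(A_3)| = 24.

W_19-reps of the 24 weights in Ā_19 (same 3-coord order as C):

    λ_1 → (1, 5, 5)
    λ_2 → (4, 6, 9)
    λ_3 → (9, 4, 1)
    λ_4 → (1, 5, 5)
    λ_5 → (1, 4, 6)
    λ_6 → (9, 4, 1)
    λ_7 → (9, 4, 1)
    λ_8 → (3, 11, 0)
    λ_9 → (3, 11, 0)
    λ_10 → (3, 11, 0)
    λ_11 → (1, 5, 5)
    λ_12 → (4, 6, 9)
    λ_13 → (9, 4, 1)
    λ_14 → (9, 4, 1)
    λ_15 → (3, 11, 0)
    λ_16 → (1, 4, 6)
    λ_17 → (1, 5, 5)
    λ_18 → (3, 11, 0)
    λ_19 → (1, 4, 6)
    λ_20 → (4, 6, 9)
    λ_21 → (4, 6, 9)
    λ_22 → (4, 6, 9)
    λ_23 → (5, 3, 9)
    λ_24 → (5, 3, 9)

These 24 weights hit 6 W_19-dot-orbits; sizes (4, 5, 5, 3, 5, 2):

[[1, 4, 11, 17], [2, 12, 20, 21, 22], [3, 6, 7, 13, 14], [5, 16, 19], [8, 9, 10, 15, 18], [23, 24]]


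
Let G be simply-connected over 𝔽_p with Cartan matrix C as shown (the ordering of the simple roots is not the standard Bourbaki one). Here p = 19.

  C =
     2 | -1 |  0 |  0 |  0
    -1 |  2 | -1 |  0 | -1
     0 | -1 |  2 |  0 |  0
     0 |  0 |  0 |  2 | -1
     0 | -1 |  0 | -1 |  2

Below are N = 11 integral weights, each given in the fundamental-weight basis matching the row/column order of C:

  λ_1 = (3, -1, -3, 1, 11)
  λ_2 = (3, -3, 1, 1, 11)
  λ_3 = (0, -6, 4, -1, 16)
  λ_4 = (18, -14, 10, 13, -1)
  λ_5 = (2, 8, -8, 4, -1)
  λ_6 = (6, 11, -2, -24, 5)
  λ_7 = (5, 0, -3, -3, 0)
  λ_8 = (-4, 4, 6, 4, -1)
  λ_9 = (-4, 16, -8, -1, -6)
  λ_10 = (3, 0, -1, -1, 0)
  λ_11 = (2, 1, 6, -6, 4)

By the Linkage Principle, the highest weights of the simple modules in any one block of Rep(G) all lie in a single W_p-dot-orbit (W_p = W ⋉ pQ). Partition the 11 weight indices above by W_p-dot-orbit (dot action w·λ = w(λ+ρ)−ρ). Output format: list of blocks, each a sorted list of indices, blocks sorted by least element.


Dynkin diagram of C (from the 8 off-diagonal −1 entries): D_5.

W_19-reps of the 11 weights in Ā_19 (same 5-coord order as C):

  λ_1 → (2, 2, 0, 2, 1) · λ_2 → (2, 2, 0, 2, 1) · λ_3 → (4, 1, 0, 0, 1) · λ_4 → (4, 1, 0, 0, 1) · λ_5 → (3, 2, 7, 5, 0) · λ_6 → (4, 1, 0, 0, 1) · λ_7 → (4, 1, 0, 0, 1) · λ_8 → (3, 2, 7, 5, 0) · λ_9 → (3, 2, 7, 5, 0) · λ_10 → (4, 1, 0, 0, 1) · λ_11 → (3, 2, 7, 5, 0)

These 11 weights hit 3 W_19-dot-orbits; sizes (2, 5, 4):

[[1, 2], [3, 4, 6, 7, 10], [5, 8, 9, 11]]


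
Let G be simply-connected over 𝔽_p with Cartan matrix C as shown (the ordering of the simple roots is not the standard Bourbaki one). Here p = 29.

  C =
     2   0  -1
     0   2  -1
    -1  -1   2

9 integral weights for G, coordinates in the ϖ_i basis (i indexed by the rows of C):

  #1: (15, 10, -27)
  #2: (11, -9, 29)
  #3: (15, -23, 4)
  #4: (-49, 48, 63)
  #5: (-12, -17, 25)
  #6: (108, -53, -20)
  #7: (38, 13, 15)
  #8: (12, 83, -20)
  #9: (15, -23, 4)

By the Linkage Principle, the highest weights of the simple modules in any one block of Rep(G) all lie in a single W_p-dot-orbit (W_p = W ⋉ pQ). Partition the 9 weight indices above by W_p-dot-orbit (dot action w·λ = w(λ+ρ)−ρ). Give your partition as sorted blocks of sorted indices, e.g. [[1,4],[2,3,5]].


Dynkin diagram of C (from the 4 off-diagonal −1 entries): A_3.

W_29-reps of the 9 weights in Ā_29 (same 3-coord order as C):

  λ_1+ρ ↦ (10, 15, 1)
  λ_2+ρ ↦ (1, 5, 16)
  λ_3+ρ ↦ (1, 5, 16)
  λ_4+ρ ↦ (7, 6, 3)
  λ_5+ρ ↦ (10, 15, 1)
  λ_6+ρ ↦ (7, 6, 3)
  λ_7+ρ ↦ (10, 15, 1)
  λ_8+ρ ↦ (7, 6, 3)
  λ_9+ρ ↦ (1, 5, 16)

These 9 weights hit 3 W_29-dot-orbits; sizes (3, 3, 3):

[[1, 5, 7], [2, 3, 9], [4, 6, 8]]


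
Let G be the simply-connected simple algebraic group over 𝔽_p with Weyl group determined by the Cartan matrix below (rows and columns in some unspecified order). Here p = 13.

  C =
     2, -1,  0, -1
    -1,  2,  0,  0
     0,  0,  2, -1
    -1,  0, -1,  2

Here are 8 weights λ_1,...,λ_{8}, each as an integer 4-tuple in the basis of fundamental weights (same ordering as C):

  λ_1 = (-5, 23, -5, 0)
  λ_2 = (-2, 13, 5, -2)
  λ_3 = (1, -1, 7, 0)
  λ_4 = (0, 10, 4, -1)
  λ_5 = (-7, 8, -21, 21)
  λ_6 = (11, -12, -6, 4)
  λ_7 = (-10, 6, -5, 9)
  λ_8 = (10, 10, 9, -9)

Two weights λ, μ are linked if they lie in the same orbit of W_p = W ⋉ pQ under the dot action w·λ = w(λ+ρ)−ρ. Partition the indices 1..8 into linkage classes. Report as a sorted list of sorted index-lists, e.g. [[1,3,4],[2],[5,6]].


Dynkin diagram of C (from the 6 off-diagonal −1 entries): A_4.

λ_j+ρ reflected into Ā_13 (⟨·,θ^∨⟩≤13); 4-tuples as given:

  λ_1 → (4, 2, 1, 3)
  λ_2 → (1, 7, 1, 0)
  λ_3 → (2, 0, 8, 1)
  λ_4 → (1, 7, 1, 0)
  λ_5 → (4, 2, 1, 3)
  λ_6 → (1, 7, 1, 0)
  λ_7 → (4, 2, 1, 3)
  λ_8 → (2, 0, 8, 1)

Partition of {1..8} into 3 W_13-dot-orbits:

[[1, 5, 7], [2, 4, 6], [3, 8]]


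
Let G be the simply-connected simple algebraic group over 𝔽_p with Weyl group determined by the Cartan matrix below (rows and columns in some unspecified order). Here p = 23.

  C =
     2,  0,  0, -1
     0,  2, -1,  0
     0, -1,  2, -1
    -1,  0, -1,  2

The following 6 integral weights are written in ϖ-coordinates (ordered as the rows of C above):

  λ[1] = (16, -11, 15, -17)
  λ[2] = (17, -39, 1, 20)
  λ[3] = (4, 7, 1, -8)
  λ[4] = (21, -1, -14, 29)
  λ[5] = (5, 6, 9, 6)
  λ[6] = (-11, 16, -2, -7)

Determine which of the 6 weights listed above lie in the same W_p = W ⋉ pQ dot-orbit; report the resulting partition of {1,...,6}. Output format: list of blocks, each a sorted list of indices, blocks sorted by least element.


A_4 Cartan matrix, 4 simple roots permuted; ρ=(1,1,1,1).

Alcove-folded reps (p=23, 6 weights, presented ϖ-order):

  λ_1+ρ ↦ (1, 0, 10, 6)
  λ_2+ρ ↦ (2, 3, 5, 0)
  λ_3+ρ ↦ (2, 3, 5, 0)
  λ_4+ρ ↦ (1, 0, 10, 6)
  λ_5+ρ ↦ (1, 0, 10, 6)
  λ_6+ρ ↦ (1, 0, 10, 6)

Linkage partition of the 6 weights (2 classes, p=23):

[[1, 4, 5, 6], [2, 3]]


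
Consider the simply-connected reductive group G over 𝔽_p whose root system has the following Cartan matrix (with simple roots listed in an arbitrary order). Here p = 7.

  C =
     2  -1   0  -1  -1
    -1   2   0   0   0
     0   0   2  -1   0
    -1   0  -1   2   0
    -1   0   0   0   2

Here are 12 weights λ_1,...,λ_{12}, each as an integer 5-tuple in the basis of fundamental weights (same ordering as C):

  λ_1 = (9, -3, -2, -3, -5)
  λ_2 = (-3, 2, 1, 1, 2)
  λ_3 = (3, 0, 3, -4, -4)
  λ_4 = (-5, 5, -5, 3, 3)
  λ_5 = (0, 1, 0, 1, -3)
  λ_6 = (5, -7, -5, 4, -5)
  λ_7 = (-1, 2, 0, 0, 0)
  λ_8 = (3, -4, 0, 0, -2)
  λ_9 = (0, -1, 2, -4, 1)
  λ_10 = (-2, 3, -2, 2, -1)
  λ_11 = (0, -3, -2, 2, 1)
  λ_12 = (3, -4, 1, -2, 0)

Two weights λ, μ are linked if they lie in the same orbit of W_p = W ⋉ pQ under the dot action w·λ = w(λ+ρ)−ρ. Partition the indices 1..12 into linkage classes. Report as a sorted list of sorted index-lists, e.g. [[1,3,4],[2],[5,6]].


Dynkin diagram of C (from the 8 off-diagonal −1 entries): D_5.

Ā_7 reps of the 12 weights (D_5, coords as presented):

  λ_1+ρ ↦ (1, 1, 1, 1, 1) · λ_2+ρ ↦ (1, 1, 1, 1, 1) · λ_3+ρ ↦ (1, 1, 1, 1, 1) · λ_4+ρ ↦ (0, 2, 0, 1, 0) · λ_5+ρ ↦ (1, 1, 1, 1, 1) · λ_6+ρ ↦ (0, 2, 0, 1, 0) · λ_7+ρ ↦ (0, 3, 1, 1, 1) · λ_8+ρ ↦ (0, 3, 1, 1, 1) · λ_9+ρ ↦ (0, 2, 0, 1, 0) · λ_10+ρ ↦ (0, 3, 1, 1, 1) · λ_11+ρ ↦ (1, 1, 1, 1, 1) · λ_12+ρ ↦ (0, 3, 1, 1, 1)

These 12 weights hit 3 W_7-dot-orbits; sizes (5, 3, 4):

[[1, 2, 3, 5, 11], [4, 6, 9], [7, 8, 10, 12]]


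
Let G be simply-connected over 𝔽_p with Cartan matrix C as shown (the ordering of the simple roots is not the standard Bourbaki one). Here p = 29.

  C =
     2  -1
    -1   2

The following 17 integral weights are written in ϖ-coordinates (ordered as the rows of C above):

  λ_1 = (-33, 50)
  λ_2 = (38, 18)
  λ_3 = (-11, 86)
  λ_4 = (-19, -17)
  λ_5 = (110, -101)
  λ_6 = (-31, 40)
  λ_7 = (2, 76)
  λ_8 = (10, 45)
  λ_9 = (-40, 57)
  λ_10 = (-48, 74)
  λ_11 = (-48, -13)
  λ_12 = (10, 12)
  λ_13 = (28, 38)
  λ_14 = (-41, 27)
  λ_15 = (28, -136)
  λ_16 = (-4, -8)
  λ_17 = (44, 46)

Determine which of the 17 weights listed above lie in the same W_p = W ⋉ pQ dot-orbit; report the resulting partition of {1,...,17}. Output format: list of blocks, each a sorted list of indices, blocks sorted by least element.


A_2 Cartan matrix, 2 simple roots permuted; ρ=(1,1).

W_29-reps of the 17 weights in Ā_29 (same 2-coord order as C):

  [1] (7, 3);  [2] (0, 10);  [3] (0, 10);  [4] (11, 13);  [5] (11, 13);  [6] (17, 1);  [7] (7, 3);  [8] (17, 1);  [9] (0, 10);  [10] (17, 1);  [11] (17, 1);  [12] (11, 13);  [13] (0, 10);  [14] (17, 1);  [15] (0, 10);  [16] (7, 3);  [17] (11, 13)

Grouping the 17 weights by Ā_29-representative: 4 linkage classes.

[[1, 7, 16], [2, 3, 9, 13, 15], [4, 5, 12, 17], [6, 8, 10, 11, 14]]


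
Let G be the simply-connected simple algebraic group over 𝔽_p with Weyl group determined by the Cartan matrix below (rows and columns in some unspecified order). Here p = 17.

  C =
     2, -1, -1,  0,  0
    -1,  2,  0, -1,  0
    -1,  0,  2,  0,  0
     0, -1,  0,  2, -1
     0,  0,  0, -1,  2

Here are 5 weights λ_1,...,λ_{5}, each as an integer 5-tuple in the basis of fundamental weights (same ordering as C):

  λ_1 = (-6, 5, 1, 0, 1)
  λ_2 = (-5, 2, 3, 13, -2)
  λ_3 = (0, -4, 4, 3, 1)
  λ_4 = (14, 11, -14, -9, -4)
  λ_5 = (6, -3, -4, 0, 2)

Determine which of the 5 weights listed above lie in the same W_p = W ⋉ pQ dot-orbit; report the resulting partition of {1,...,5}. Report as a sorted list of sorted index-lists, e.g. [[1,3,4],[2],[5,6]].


Dynkin diagram of C (from the 8 off-diagonal −1 entries): A_5.

Each λ_j+ρ reduced to Ā_17; 5-tuples below use C's row order:

  λ_1+ρ ↦ (2, 1, 3, 1, 2) · λ_2+ρ ↦ (3, 1, 0, 12, 1) · λ_3+ρ ↦ (2, 1, 3, 1, 2) · λ_4+ρ ↦ (2, 1, 3, 1, 2) · λ_5+ρ ↦ (2, 1, 3, 1, 2)

2 distinct reps among the 5 weights ⇒ 2 W_17-linkage classes:

[[1, 3, 4, 5], [2]]


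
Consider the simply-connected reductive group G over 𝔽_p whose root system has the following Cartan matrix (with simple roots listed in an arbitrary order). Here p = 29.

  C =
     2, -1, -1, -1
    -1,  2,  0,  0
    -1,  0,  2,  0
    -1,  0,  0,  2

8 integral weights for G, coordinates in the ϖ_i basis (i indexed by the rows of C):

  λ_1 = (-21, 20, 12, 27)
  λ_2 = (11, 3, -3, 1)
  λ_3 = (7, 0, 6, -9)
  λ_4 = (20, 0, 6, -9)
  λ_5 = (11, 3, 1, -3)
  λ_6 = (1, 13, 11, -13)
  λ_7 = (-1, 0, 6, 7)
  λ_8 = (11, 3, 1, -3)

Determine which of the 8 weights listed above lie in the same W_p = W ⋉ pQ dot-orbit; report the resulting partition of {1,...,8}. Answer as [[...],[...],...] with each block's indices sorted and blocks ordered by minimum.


D_4 Cartan matrix, 4 simple roots permuted; ρ=(1,1,1,1).

Each λ_j+ρ reduced to Ā_29; 4-tuples below use C's row order:

  [1] (0, 1, 7, 8);  [2] (10, 4, 2, 2);  [3] (0, 1, 7, 8);  [4] (0, 1, 7, 8);  [5] (10, 4, 2, 2);  [6] (10, 4, 2, 2);  [7] (0, 1, 7, 8);  [8] (10, 4, 2, 2)

The 8 indices split into 2 linkage classes (same alcove rep ⇔ same W_29-dot-orbit):

[[1, 3, 4, 7], [2, 5, 6, 8]]


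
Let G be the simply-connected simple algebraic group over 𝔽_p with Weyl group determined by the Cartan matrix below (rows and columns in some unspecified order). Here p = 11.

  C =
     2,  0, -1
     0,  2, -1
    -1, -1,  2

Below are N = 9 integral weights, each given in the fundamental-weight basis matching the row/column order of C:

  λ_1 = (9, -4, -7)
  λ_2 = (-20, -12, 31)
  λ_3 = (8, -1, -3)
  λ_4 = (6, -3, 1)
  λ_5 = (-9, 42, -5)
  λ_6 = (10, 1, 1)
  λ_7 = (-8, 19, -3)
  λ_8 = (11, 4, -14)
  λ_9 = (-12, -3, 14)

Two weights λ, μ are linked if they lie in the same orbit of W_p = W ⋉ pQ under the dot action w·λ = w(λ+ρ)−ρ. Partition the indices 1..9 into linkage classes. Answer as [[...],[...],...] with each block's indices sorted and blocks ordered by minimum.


Dynkin diagram of C (from the 4 off-diagonal −1 entries): A_3.

Ā_11 reps of the 9 weights (A_3, coords as presented):

  1: (1, 6, 3) · 2: (8, 0, 2) · 3: (7, 2, 0) · 4: (7, 2, 0) · 5: (1, 6, 3) · 6: (7, 2, 0) · 7: (7, 2, 0) · 8: (1, 6, 3) · 9: (7, 2, 0)

3 distinct reps among the 9 weights ⇒ 3 W_11-linkage classes:

[[1, 5, 8], [2], [3, 4, 6, 7, 9]]


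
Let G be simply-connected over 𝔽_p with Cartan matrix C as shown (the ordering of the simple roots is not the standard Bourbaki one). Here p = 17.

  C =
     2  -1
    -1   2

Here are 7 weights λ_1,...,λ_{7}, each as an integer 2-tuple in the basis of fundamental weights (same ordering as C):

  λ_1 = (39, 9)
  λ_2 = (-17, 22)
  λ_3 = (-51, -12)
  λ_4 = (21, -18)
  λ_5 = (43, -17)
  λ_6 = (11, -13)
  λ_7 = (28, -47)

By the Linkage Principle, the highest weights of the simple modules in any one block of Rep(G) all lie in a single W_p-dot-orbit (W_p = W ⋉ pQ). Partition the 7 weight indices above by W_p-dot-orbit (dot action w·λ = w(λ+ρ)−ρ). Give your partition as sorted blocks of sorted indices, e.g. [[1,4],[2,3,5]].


Cartan matrix: type A_2 (|W|=6); un-permuting the 2 rows.

λ_j+ρ reflected into Ā_17 (⟨·,θ^∨⟩≤17); 2-tuples as given:

  1: (10, 1) · 2: (10, 1) · 3: (10, 1) · 4: (0, 12) · 5: (10, 1) · 6: (0, 12) · 7: (0, 12)

Partition of {1..7} into 2 W_17-dot-orbits:

[[1, 2, 3, 5], [4, 6, 7]]


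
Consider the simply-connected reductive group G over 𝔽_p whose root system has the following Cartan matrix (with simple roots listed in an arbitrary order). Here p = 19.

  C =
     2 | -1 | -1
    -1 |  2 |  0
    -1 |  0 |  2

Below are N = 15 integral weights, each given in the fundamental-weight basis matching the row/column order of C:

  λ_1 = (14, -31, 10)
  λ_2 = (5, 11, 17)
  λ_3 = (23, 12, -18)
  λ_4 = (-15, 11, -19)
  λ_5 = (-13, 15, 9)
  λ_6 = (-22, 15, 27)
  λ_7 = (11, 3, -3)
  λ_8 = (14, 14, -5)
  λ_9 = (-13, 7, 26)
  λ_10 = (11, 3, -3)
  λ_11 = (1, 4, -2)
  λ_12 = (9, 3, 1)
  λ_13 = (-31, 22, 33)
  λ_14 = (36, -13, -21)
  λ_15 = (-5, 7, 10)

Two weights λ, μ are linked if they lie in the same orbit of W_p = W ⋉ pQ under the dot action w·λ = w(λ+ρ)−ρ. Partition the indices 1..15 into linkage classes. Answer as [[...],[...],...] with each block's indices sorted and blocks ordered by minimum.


C ↔ A_3 under row/col permutation; |W(A_3)| = 24.

Each λ_j+ρ reduced to Ā_19; 3-tuples below use C's row order:

    λ_1+ρ ↦ (4, 4, 7)
    λ_2+ρ ↦ (1, 5, 1)
    λ_3+ρ ↦ (1, 5, 1)
    λ_4+ρ ↦ (1, 5, 1)
    λ_5+ρ ↦ (10, 4, 2)
    λ_6+ρ ↦ (10, 4, 2)
    λ_7+ρ ↦ (10, 4, 2)
    λ_8+ρ ↦ (4, 4, 7)
    λ_9+ρ ↦ (4, 4, 7)
    λ_10+ρ ↦ (10, 4, 2)
    λ_11+ρ ↦ (1, 5, 1)
    λ_12+ρ ↦ (10, 4, 2)
    λ_13+ρ ↦ (4, 4, 7)
    λ_14+ρ ↦ (1, 5, 1)
    λ_15+ρ ↦ (4, 4, 7)

3 distinct reps among the 15 weights ⇒ 3 W_19-linkage classes:

[[1, 8, 9, 13, 15], [2, 3, 4, 11, 14], [5, 6, 7, 10, 12]]


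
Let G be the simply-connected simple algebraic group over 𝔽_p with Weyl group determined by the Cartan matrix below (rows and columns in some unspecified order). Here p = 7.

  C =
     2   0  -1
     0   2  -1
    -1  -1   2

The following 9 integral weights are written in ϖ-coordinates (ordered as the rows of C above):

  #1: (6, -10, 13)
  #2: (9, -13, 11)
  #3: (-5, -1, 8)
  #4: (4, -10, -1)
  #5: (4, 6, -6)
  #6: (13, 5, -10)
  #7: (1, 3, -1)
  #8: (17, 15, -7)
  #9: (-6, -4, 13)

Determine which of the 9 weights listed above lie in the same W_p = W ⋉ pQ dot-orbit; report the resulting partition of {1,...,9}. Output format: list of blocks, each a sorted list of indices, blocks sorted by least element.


Cartan matrix: type A_3 (|W|=24); un-permuting the 3 rows.

Alcove-folded reps (p=7, 9 weights, presented ϖ-order):

  [1] (0, 2, 5)
  [2] (2, 4, 0)
  [3] (2, 2, 3)
  [4] (2, 2, 3)
  [5] (0, 2, 5)
  [6] (2, 4, 0)
  [7] (2, 4, 0)
  [8] (2, 4, 0)
  [9] (2, 4, 0)

3 distinct reps among the 9 weights ⇒ 3 W_7-linkage classes:

[[1, 5], [2, 6, 7, 8, 9], [3, 4]]


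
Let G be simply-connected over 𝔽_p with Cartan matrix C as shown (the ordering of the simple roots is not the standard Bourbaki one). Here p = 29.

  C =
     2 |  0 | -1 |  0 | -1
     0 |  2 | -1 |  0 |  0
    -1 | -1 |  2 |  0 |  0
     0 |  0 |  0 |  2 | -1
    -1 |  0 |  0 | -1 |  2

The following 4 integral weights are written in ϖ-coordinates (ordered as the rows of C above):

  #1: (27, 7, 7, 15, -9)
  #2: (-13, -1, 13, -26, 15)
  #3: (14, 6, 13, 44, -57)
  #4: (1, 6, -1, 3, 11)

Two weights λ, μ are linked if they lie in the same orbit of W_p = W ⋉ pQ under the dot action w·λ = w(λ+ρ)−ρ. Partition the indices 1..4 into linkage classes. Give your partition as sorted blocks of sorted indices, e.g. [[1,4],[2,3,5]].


A_5 Cartan matrix, 5 simple roots permuted; ρ=(1,1,1,1,1).

W_29-reps of the 4 weights in Ā_29 (same 5-coord order as C):

    1: (6, 1, 7, 1, 7)
    2: (2, 7, 0, 4, 12)
    3: (2, 7, 0, 4, 12)
    4: (2, 7, 0, 4, 12)

The 4 indices split into 2 linkage classes (same alcove rep ⇔ same W_29-dot-orbit):

[[1], [2, 3, 4]]


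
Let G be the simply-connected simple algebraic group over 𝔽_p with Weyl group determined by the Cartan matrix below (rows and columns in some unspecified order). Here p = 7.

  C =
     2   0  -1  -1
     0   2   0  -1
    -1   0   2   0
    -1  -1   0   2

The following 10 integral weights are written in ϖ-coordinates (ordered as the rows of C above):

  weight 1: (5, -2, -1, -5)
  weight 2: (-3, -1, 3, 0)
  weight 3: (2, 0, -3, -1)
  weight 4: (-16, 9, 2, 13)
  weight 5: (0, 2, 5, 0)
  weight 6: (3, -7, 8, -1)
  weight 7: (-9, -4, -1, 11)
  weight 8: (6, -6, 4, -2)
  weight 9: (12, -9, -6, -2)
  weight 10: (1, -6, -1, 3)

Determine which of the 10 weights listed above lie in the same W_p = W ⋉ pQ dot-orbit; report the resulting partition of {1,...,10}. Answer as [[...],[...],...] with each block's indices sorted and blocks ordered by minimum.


Dynkin diagram of C (from the 6 off-diagonal −1 entries): A_4.

Alcove-folded reps (p=7, 10 weights, presented ϖ-order):

  1: (1, 4, 0, 1);  2: (1, 1, 2, 0);  3: (1, 1, 2, 0);  4: (2, 1, 2, 0);  5: (1, 1, 2, 0);  6: (0, 4, 1, 2);  7: (1, 1, 2, 0);  8: (1, 4, 0, 1);  9: (1, 4, 0, 1);  10: (1, 4, 0, 1)

Partition of {1..10} into 4 W_7-dot-orbits:

[[1, 8, 9, 10], [2, 3, 5, 7], [4], [6]]


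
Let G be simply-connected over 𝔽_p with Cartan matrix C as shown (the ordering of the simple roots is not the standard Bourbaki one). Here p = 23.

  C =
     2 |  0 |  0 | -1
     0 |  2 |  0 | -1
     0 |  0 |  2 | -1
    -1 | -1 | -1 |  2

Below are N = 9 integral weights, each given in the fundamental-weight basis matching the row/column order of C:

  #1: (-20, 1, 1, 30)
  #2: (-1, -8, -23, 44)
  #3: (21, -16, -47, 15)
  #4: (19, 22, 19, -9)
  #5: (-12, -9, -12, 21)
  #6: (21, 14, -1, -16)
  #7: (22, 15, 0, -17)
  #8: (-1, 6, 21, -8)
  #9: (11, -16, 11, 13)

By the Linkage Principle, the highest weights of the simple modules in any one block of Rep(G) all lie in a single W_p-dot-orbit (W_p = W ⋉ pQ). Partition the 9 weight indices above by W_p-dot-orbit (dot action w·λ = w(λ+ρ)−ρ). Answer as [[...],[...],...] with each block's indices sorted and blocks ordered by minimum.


Dynkin diagram of C (from the 6 off-diagonal −1 entries): D_4.

Alcove-folded reps (p=23, 9 weights, presented ϖ-order):

  λ_1 → (1, 2, 2, 7);  λ_2 → (7, 0, 15, 0);  λ_3 → (7, 0, 15, 0);  λ_4 → (3, 0, 3, 8);  λ_5 → (3, 0, 3, 8);  λ_6 → (7, 0, 15, 0);  λ_7 → (7, 0, 15, 0);  λ_8 → (7, 0, 15, 0);  λ_9 → (3, 0, 3, 8)

Partition of {1..9} into 3 W_23-dot-orbits:

[[1], [2, 3, 6, 7, 8], [4, 5, 9]]


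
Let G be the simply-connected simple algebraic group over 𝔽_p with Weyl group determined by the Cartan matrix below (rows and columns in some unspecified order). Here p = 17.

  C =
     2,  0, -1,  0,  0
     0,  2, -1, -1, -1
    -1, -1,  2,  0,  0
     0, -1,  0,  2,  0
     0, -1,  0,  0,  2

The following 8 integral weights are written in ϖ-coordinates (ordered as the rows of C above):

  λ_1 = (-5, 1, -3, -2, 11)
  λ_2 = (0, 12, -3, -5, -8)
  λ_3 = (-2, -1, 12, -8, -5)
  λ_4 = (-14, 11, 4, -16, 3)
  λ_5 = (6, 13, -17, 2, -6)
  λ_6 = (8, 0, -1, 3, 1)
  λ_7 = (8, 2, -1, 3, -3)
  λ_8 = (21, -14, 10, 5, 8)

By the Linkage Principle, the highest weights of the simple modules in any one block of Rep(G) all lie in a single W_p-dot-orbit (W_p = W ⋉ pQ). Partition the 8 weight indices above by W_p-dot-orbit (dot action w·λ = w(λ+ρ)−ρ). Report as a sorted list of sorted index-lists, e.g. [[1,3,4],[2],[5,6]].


C ↔ D_5 under row/col permutation; |W(D_5)| = 1920.

Ā_17 reps of the 8 weights (D_5, coords as presented):

  1: (1, 0, 1, 4, 7) · 2: (1, 0, 1, 4, 7) · 3: (1, 0, 1, 4, 7) · 4: (1, 0, 1, 4, 7) · 5: (9, 1, 0, 4, 2) · 6: (9, 1, 0, 4, 2) · 7: (9, 1, 0, 4, 2) · 8: (1, 0, 1, 4, 7)

These 8 weights hit 2 W_17-dot-orbits; sizes (5, 3):

[[1, 2, 3, 4, 8], [5, 6, 7]]


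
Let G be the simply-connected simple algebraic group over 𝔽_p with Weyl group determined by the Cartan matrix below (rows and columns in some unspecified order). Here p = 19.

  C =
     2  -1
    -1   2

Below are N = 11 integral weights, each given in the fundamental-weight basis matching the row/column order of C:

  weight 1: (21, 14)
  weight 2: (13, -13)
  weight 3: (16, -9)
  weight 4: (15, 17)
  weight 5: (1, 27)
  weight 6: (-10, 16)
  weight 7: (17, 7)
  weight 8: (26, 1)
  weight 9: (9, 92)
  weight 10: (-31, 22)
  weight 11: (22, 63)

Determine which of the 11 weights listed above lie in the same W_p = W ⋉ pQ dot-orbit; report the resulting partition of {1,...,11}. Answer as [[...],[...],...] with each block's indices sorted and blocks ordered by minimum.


Dynkin diagram of C (from the 2 off-diagonal −1 entries): A_2.

Folding the 11 weights λ_j+ρ into Ā_19 (reps in the given 2-coord order):

  λ_1 → (1, 3);  λ_2 → (2, 12);  λ_3 → (9, 8);  λ_4 → (1, 3);  λ_5 → (9, 8);  λ_6 → (9, 8);  λ_7 → (11, 1);  λ_8 → (9, 8);  λ_9 → (9, 8);  λ_10 → (8, 4);  λ_11 → (8, 4)

Linkage partition of the 11 weights (5 classes, p=19):

[[1, 4], [2], [3, 5, 6, 8, 9], [7], [10, 11]]


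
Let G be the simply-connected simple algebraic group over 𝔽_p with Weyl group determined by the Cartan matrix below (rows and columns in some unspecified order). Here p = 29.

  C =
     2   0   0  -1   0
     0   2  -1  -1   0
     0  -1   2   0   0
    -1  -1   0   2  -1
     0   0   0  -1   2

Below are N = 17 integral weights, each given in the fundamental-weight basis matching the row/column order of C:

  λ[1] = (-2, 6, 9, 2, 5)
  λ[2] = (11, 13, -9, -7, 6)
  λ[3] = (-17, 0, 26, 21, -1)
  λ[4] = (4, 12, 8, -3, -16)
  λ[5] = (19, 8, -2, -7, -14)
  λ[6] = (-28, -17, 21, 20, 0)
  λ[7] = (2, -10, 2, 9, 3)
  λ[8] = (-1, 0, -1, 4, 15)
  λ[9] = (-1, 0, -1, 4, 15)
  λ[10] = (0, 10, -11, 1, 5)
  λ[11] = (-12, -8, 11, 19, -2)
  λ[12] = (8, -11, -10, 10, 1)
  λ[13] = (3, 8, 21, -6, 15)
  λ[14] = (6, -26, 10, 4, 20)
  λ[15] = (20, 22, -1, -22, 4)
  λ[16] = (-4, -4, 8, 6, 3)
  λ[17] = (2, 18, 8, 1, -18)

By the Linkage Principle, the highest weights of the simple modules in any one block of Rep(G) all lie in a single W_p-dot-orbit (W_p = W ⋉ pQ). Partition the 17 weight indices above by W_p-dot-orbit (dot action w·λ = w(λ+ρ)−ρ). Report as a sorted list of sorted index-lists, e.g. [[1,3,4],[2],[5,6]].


Root system D_5: the 5×5 matrix C matches after relabeling.

λ_j+ρ reflected into Ā_29 (⟨·,θ^∨⟩≤29); 5-tuples as given:

  λ_1 → (1, 1, 10, 2, 6)
  λ_2 → (6, 0, 8, 6, 1)
  λ_3 → (0, 1, 0, 5, 16)
  λ_4 → (11, 3, 5, 1, 1)
  λ_5 → (1, 1, 10, 2, 6)
  λ_6 → (0, 1, 0, 5, 16)
  λ_7 → (3, 3, 6, 1, 4)
  λ_8 → (0, 1, 0, 5, 16)
  λ_9 → (0, 1, 0, 5, 16)
  λ_10 → (1, 1, 10, 2, 6)
  λ_11 → (11, 3, 5, 1, 1)
  λ_12 → (1, 1, 10, 2, 6)
  λ_13 → (11, 3, 5, 1, 1)
  λ_14 → (11, 3, 5, 1, 1)
  λ_15 → (0, 1, 0, 5, 16)
  λ_16 → (3, 3, 6, 1, 4)
  λ_17 → (11, 3, 5, 1, 1)

Partition of {1..17} into 5 W_29-dot-orbits:

[[1, 5, 10, 12], [2], [3, 6, 8, 9, 15], [4, 11, 13, 14, 17], [7, 16]]


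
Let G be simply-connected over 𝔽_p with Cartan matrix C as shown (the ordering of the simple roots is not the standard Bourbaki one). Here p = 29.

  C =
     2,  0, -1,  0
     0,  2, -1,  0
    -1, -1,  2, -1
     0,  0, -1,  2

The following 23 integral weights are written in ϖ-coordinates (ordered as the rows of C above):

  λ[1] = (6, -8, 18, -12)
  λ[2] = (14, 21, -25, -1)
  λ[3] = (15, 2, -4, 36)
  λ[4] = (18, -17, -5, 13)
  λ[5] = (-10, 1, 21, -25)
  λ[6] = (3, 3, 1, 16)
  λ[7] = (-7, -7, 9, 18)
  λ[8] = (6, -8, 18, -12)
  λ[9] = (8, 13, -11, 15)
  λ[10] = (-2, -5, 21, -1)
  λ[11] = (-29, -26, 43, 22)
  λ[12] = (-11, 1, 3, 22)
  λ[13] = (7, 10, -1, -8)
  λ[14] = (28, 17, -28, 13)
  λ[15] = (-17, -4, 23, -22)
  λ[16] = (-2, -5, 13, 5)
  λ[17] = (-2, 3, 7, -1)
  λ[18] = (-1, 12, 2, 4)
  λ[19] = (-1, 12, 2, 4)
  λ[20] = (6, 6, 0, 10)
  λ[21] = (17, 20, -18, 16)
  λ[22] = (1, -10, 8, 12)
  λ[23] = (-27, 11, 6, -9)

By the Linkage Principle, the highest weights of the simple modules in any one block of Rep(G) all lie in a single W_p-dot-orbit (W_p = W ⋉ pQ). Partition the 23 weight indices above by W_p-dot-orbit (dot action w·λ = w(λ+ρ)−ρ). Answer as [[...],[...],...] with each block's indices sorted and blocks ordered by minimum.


D_4 Cartan matrix, 4 simple roots permuted; ρ=(1,1,1,1).

Alcove-folded reps (p=29, 23 weights, presented ϖ-order):

  1: (7, 7, 1, 11)
  2: (2, 9, 0, 13)
  3: (0, 13, 3, 5)
  4: (1, 4, 9, 6)
  5: (2, 9, 0, 13)
  6: (4, 4, 2, 17)
  7: (4, 4, 2, 17)
  8: (7, 7, 1, 11)
  9: (1, 4, 9, 6)
  10: (1, 4, 7, 0)
  11: (1, 4, 9, 6)
  12: (4, 4, 2, 17)
  13: (1, 4, 7, 0)
  14: (2, 9, 0, 13)
  15: (0, 13, 3, 5)
  16: (1, 4, 9, 6)
  17: (1, 4, 7, 0)
  18: (0, 13, 3, 5)
  19: (0, 13, 3, 5)
  20: (7, 7, 1, 11)
  21: (1, 4, 7, 0)
  22: (2, 9, 0, 13)
  23: (7, 7, 1, 11)

6 distinct reps among the 23 weights ⇒ 6 W_29-linkage classes:

[[1, 8, 20, 23], [2, 5, 14, 22], [3, 15, 18, 19], [4, 9, 11, 16], [6, 7, 12], [10, 13, 17, 21]]


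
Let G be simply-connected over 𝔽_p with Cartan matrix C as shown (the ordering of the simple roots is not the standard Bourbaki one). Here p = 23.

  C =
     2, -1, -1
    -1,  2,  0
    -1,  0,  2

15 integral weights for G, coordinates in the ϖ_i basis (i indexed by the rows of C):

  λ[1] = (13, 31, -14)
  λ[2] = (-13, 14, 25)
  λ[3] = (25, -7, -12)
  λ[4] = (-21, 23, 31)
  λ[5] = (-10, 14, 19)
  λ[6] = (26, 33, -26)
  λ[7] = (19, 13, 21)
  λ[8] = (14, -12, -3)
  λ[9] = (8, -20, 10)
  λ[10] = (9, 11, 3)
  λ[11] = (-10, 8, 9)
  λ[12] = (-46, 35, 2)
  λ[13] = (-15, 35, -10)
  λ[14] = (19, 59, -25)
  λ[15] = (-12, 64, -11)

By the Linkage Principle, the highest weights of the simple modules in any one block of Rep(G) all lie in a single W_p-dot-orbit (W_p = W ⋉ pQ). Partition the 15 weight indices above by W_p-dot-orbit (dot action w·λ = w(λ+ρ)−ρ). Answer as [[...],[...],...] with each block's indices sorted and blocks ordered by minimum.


Type A_3, rank 3, |W|=24; reorder rows/cols to standard.

Folding the 15 weights λ_j+ρ into Ā_23 (reps in the given 3-coord order):

  λ_1+ρ ↦ (9, 0, 1)
  λ_2+ρ ↦ (9, 3, 8)
  λ_3+ρ ↦ (9, 3, 8)
  λ_4+ρ ↦ (10, 9, 1)
  λ_5+ρ ↦ (9, 3, 8)
  λ_6+ρ ↦ (2, 11, 2)
  λ_7+ρ ↦ (10, 9, 1)
  λ_8+ρ ↦ (2, 11, 2)
  λ_9+ρ ↦ (10, 9, 1)
  λ_10+ρ ↦ (10, 9, 1)
  λ_11+ρ ↦ (9, 0, 1)
  λ_12+ρ ↦ (13, 6, 1)
  λ_13+ρ ↦ (9, 0, 1)
  λ_14+ρ ↦ (10, 9, 1)
  λ_15+ρ ↦ (2, 11, 2)

Linkage partition of the 15 weights (5 classes, p=23):

[[1, 11, 13], [2, 3, 5], [4, 7, 9, 10, 14], [6, 8, 15], [12]]


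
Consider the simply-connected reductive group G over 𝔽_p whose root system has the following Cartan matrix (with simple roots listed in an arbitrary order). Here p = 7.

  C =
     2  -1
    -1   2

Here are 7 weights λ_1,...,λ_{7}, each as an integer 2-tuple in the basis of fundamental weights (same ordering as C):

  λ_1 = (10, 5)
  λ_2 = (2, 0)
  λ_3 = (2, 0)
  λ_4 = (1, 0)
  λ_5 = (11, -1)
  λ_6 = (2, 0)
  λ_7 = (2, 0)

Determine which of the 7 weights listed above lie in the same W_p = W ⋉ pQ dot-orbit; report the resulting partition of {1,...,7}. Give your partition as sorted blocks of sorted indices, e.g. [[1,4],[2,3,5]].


Type A_2, rank 2, |W|=6; reorder rows/cols to standard.

Each λ_j+ρ reduced to Ā_7; 2-tuples below use C's row order:

  λ_1 → (3, 1);  λ_2 → (3, 1);  λ_3 → (3, 1);  λ_4 → (2, 1);  λ_5 → (2, 5);  λ_6 → (3, 1);  λ_7 → (3, 1)

Grouping the 7 weights by Ā_7-representative: 3 linkage classes.

[[1, 2, 3, 6, 7], [4], [5]]


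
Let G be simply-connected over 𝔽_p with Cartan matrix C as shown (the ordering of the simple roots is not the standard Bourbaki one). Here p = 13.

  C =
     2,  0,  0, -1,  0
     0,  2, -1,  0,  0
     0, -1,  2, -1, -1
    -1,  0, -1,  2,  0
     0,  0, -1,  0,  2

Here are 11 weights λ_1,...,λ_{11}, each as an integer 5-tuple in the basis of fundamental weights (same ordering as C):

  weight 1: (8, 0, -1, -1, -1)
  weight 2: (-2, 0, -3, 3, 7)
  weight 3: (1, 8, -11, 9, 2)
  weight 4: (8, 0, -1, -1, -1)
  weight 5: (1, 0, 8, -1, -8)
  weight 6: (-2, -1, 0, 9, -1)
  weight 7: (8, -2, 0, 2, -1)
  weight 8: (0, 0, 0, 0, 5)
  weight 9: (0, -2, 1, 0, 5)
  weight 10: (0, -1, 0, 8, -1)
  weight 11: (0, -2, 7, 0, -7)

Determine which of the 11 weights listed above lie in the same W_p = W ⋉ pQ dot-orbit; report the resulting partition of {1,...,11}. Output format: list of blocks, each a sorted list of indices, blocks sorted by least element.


Cartan matrix: type D_5 (|W|=1920); un-permuting the 5 rows.

Each λ_j+ρ reduced to Ā_13; 5-tuples below use C's row order:

  1: (9, 1, 0, 0, 0);  2: (1, 1, 1, 1, 6);  3: (1, 1, 1, 1, 7);  4: (9, 1, 0, 0, 0);  5: (1, 1, 1, 1, 7);  6: (1, 0, 1, 1, 0);  7: (9, 1, 0, 0, 0);  8: (1, 1, 1, 1, 6);  9: (1, 1, 1, 1, 6);  10: (1, 0, 1, 1, 0);  11: (1, 1, 1, 1, 6)

Grouping the 11 weights by Ā_13-representative: 4 linkage classes.

[[1, 4, 7], [2, 8, 9, 11], [3, 5], [6, 10]]


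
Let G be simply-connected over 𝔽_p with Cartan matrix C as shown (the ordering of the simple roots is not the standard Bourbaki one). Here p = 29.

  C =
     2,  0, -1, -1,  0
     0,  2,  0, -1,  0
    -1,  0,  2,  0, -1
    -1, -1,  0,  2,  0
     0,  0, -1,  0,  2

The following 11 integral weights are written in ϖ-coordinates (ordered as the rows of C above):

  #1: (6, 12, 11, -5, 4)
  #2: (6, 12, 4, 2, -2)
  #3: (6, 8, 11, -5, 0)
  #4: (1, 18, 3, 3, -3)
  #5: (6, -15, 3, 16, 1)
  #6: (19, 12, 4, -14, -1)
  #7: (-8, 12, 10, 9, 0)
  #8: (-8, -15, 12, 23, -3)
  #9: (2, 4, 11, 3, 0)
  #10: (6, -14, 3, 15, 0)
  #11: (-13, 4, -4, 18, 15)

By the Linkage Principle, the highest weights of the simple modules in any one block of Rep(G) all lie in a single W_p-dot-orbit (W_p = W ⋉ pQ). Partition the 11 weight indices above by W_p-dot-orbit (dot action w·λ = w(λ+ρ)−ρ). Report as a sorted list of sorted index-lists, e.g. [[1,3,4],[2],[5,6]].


C ↔ A_5 under row/col permutation; |W(A_5)| = 720.

Ā_29 reps of the 11 weights (A_5, coords as presented):

  1: (3, 5, 12, 4, 1) · 2: (7, 13, 4, 3, 1) · 3: (3, 5, 12, 4, 1) · 4: (2, 19, 2, 4, 2) · 5: (7, 13, 4, 3, 1) · 6: (7, 0, 5, 13, 0) · 7: (7, 13, 4, 3, 1) · 8: (7, 13, 4, 3, 1) · 9: (3, 5, 12, 4, 1) · 10: (7, 13, 4, 3, 1) · 11: (3, 5, 12, 4, 1)

4 distinct reps among the 11 weights ⇒ 4 W_29-linkage classes:

[[1, 3, 9, 11], [2, 5, 7, 8, 10], [4], [6]]


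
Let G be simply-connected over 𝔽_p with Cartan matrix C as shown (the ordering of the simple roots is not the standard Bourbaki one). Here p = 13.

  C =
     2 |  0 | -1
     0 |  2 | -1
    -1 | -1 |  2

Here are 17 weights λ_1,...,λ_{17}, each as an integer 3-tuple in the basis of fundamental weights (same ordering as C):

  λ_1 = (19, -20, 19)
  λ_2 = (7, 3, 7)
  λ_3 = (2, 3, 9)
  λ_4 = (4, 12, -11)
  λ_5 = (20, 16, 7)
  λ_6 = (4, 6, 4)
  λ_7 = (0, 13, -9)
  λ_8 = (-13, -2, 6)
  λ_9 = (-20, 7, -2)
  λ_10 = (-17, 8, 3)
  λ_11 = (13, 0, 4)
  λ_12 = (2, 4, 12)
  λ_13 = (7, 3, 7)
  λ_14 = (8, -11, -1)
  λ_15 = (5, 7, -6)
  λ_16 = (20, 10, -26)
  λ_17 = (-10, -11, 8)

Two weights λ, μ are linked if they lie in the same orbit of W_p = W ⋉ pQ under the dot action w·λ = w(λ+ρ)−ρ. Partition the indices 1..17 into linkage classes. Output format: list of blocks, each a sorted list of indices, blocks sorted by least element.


C ↔ A_3 under row/col permutation; |W(A_3)| = 24.

Alcove-folded reps (p=13, 17 weights, presented ϖ-order):

  [1] (6, 5, 1);  [2] (1, 3, 5);  [3] (1, 0, 9);  [4] (5, 3, 5);  [5] (1, 3, 5);  [6] (1, 3, 5);  [7] (6, 5, 1);  [8] (6, 5, 1);  [9] (6, 5, 1);  [10] (1, 0, 9);  [11] (6, 5, 1);  [12] (5, 3, 5);  [13] (1, 3, 5);  [14] (1, 0, 9);  [15] (1, 3, 5);  [16] (7, 1, 1);  [17] (1, 0, 9)

5 distinct reps among the 17 weights ⇒ 5 W_13-linkage classes:

[[1, 7, 8, 9, 11], [2, 5, 6, 13, 15], [3, 10, 14, 17], [4, 12], [16]]
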